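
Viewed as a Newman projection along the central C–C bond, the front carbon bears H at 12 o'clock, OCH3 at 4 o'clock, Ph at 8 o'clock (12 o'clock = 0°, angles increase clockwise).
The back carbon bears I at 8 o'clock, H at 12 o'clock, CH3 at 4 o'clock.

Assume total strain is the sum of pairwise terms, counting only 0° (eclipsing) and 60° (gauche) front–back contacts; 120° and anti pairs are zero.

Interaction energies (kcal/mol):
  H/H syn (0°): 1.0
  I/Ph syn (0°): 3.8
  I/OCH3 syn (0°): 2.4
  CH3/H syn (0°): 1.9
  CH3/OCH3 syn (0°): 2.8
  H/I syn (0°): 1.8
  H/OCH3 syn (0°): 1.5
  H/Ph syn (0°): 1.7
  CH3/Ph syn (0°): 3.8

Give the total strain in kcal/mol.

This conformer (eclipsed): H–H eclipsed, OCH3–CH3 eclipsed, Ph–I eclipsed; 1.0 + 2.8 + 3.8 = 7.6 kcal/mol.

7.6 kcal/mol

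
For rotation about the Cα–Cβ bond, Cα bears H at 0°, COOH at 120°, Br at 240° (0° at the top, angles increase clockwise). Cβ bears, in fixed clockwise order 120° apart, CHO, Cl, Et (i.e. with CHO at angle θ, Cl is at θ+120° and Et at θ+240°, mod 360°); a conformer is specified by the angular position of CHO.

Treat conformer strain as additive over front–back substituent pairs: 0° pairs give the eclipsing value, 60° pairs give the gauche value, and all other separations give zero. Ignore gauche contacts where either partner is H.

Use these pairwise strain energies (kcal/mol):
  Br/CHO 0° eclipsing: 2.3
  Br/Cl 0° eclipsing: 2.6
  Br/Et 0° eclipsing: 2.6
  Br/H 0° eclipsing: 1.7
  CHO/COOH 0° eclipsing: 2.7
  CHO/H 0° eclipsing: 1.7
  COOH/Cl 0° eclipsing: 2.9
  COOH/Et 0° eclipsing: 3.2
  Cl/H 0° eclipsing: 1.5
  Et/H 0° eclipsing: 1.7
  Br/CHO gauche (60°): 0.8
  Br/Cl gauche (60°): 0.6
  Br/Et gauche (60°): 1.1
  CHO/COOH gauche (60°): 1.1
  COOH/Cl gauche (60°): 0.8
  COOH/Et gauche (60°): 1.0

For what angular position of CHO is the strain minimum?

CHO at 0° (eclipsed): H–CHO eclipsed, COOH–Cl eclipsed, Br–Et eclipsed; 1.7 + 2.9 + 2.6 = 7.2 kcal/mol.
CHO at 60° (staggered): COOH–CHO gauche, COOH–Cl gauche, Br–Cl gauche, Br–Et gauche; 1.1 + 0.8 + 0.6 + 1.1 = 3.6 kcal/mol.
CHO at 120° (eclipsed): H–Et eclipsed, COOH–CHO eclipsed, Br–Cl eclipsed; 1.7 + 2.7 + 2.6 = 7.0 kcal/mol.
CHO at 180° (staggered): COOH–CHO gauche, COOH–Et gauche, Br–CHO gauche, Br–Cl gauche; 1.1 + 1.0 + 0.8 + 0.6 = 3.5 kcal/mol.
CHO at 240° (eclipsed): H–Cl eclipsed, COOH–Et eclipsed, Br–CHO eclipsed; 1.5 + 3.2 + 2.3 = 7.0 kcal/mol.
CHO at 300° (staggered): COOH–Cl gauche, COOH–Et gauche, Br–CHO gauche, Br–Et gauche; 0.8 + 1.0 + 0.8 + 1.1 = 3.7 kcal/mol.
The minimum (3.5 kcal/mol) occurs with CHO at 180°.

180°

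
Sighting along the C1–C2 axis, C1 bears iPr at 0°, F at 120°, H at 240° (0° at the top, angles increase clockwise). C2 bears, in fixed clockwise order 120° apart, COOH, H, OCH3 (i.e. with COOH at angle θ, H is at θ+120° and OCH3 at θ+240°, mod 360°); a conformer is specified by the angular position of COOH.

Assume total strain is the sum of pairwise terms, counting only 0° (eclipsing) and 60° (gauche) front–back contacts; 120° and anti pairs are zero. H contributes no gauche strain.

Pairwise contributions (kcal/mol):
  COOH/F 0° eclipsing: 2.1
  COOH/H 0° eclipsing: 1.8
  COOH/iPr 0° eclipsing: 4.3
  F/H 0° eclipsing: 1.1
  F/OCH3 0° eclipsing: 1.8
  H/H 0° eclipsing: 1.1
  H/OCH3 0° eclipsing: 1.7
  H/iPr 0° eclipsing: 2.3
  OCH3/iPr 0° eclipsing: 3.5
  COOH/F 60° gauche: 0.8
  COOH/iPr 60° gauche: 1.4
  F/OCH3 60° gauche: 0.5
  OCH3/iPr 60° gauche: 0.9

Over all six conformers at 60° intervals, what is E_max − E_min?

5.2 kcal/mol

COOH at 0° (eclipsed): iPr(0°)/COOH(0°) eclipsed 4.3; F(120°)/H(120°) eclipsed 1.1; H(240°)/OCH3(240°) eclipsed 1.7 → 7.1 kcal/mol.
COOH at 60° (staggered): iPr(0°)/COOH(60°) gauche 1.4; iPr(0°)/OCH3(300°) gauche 0.9; F(120°)/COOH(60°) gauche 0.8 → 3.1 kcal/mol.
COOH at 120° (eclipsed): iPr(0°)/OCH3(0°) eclipsed 3.5; F(120°)/COOH(120°) eclipsed 2.1; H(240°)/H(240°) eclipsed 1.1 → 6.7 kcal/mol.
COOH at 180° (staggered): iPr(0°)/OCH3(60°) gauche 0.9; F(120°)/COOH(180°) gauche 0.8; F(120°)/OCH3(60°) gauche 0.5 → 2.2 kcal/mol.
COOH at 240° (eclipsed): iPr(0°)/H(0°) eclipsed 2.3; F(120°)/OCH3(120°) eclipsed 1.8; H(240°)/COOH(240°) eclipsed 1.8 → 5.9 kcal/mol.
COOH at 300° (staggered): iPr(0°)/COOH(300°) gauche 1.4; F(120°)/OCH3(180°) gauche 0.5 → 1.9 kcal/mol.
Max at 0° (7.1 kcal/mol), min at 300° (1.9 kcal/mol); barrier = 5.2 kcal/mol.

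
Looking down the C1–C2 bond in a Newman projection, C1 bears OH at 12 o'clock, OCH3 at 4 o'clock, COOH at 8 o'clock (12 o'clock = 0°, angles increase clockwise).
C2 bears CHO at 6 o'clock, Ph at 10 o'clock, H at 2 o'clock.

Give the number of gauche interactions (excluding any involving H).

Non-H gauche pairs: OH(0°)/Ph(300°); OCH3(120°)/CHO(180°); COOH(240°)/CHO(180°); COOH(240°)/Ph(300°) — 4 interactions.

4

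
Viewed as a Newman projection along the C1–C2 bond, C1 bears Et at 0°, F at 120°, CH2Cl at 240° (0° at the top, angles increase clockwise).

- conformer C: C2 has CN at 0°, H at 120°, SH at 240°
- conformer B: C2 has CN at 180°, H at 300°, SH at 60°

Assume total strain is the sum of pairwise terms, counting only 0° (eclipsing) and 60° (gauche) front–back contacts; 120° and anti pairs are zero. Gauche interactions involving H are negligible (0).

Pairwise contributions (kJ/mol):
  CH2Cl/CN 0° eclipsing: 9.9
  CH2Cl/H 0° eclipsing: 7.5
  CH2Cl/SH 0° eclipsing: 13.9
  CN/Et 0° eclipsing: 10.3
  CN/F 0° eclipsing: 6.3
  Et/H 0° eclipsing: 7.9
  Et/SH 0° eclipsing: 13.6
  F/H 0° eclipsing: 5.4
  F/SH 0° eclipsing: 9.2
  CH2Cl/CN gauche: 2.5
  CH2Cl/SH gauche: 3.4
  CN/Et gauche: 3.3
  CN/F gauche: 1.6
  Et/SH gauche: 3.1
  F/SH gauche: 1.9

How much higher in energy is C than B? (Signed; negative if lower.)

+20.5 kJ/mol

C (eclipsed): Et(0°)/CN(0°) eclipsed 10.3; F(120°)/H(120°) eclipsed 5.4; CH2Cl(240°)/SH(240°) eclipsed 13.9 → 29.6 kJ/mol.
B (staggered): Et(0°)/SH(60°) gauche 3.1; F(120°)/CN(180°) gauche 1.6; F(120°)/SH(60°) gauche 1.9; CH2Cl(240°)/CN(180°) gauche 2.5 → 9.1 kJ/mol.
E(C) − E(B) = 29.6 − 9.1 = +20.5 kJ/mol.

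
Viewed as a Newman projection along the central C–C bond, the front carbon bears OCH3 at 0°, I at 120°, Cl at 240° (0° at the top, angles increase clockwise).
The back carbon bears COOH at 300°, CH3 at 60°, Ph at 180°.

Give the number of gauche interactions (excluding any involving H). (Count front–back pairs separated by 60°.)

6

Non-H gauche pairs: OCH3(0°)/COOH(300°); OCH3(0°)/CH3(60°); I(120°)/CH3(60°); I(120°)/Ph(180°); Cl(240°)/COOH(300°); Cl(240°)/Ph(180°) — 6 interactions.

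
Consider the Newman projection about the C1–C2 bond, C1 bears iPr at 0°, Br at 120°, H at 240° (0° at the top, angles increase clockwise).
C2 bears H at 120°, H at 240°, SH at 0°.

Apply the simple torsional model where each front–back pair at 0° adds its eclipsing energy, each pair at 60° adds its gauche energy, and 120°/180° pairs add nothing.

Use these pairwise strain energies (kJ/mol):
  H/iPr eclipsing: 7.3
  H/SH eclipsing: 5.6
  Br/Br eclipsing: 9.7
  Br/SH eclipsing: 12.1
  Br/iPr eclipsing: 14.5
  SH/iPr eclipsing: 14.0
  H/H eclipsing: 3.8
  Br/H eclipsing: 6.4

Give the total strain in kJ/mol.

24.2 kJ/mol

This conformer (eclipsed): iPr(0°)/SH(0°) eclipsed 14.0; Br(120°)/H(120°) eclipsed 6.4; H(240°)/H(240°) eclipsed 3.8 → 24.2 kJ/mol.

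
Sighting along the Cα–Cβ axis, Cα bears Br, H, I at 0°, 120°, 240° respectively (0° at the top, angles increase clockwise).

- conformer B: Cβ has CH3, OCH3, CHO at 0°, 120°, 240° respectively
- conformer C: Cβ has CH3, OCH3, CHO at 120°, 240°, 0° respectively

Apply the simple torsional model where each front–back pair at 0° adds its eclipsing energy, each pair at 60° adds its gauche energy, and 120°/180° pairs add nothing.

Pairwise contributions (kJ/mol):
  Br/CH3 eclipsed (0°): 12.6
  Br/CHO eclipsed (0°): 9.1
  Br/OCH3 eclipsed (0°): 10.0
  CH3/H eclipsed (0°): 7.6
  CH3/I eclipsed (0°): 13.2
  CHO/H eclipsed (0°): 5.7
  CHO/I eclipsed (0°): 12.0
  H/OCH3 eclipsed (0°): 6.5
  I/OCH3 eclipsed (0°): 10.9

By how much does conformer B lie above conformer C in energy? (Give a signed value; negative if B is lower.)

+3.5 kJ/mol

B is eclipsed. Br at 0° is eclipsed with CH3 at 0° (12.6); H at 120° is eclipsed with OCH3 at 120° (6.5); I at 240° is eclipsed with CHO at 240° (12.0). Total 31.1 kJ/mol.
C is eclipsed. Br at 0° is eclipsed with CHO at 0° (9.1); H at 120° is eclipsed with CH3 at 120° (7.6); I at 240° is eclipsed with OCH3 at 240° (10.9). Total 27.6 kJ/mol.
E(B) − E(C) = 31.1 − 27.6 = +3.5 kJ/mol.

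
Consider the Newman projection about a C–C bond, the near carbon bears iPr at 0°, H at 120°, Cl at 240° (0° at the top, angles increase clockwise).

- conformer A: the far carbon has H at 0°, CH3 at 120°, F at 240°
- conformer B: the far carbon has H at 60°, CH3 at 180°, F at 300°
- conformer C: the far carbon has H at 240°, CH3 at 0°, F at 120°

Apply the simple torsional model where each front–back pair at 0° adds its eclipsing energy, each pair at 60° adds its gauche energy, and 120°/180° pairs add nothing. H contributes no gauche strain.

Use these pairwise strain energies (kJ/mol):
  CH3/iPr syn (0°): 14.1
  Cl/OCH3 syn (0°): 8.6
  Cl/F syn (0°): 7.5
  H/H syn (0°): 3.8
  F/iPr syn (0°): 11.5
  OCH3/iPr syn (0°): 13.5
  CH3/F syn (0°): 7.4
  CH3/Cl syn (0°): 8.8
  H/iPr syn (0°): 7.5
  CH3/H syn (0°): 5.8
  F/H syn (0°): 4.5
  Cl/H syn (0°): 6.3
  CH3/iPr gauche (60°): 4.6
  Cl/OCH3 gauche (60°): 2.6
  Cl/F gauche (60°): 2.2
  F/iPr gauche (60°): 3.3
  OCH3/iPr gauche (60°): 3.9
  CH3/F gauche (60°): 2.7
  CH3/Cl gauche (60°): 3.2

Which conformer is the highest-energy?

A (eclipsed): iPr(0°)/H(0°) eclipsed 7.5; H(120°)/CH3(120°) eclipsed 5.8; Cl(240°)/F(240°) eclipsed 7.5 → 20.8 kJ/mol.
B (staggered): iPr(0°)/F(300°) gauche 3.3; Cl(240°)/CH3(180°) gauche 3.2; Cl(240°)/F(300°) gauche 2.2 → 8.7 kJ/mol.
C (eclipsed): iPr(0°)/CH3(0°) eclipsed 14.1; H(120°)/F(120°) eclipsed 4.5; Cl(240°)/H(240°) eclipsed 6.3 → 24.9 kJ/mol.
C has the highest total (24.9 kJ/mol).

C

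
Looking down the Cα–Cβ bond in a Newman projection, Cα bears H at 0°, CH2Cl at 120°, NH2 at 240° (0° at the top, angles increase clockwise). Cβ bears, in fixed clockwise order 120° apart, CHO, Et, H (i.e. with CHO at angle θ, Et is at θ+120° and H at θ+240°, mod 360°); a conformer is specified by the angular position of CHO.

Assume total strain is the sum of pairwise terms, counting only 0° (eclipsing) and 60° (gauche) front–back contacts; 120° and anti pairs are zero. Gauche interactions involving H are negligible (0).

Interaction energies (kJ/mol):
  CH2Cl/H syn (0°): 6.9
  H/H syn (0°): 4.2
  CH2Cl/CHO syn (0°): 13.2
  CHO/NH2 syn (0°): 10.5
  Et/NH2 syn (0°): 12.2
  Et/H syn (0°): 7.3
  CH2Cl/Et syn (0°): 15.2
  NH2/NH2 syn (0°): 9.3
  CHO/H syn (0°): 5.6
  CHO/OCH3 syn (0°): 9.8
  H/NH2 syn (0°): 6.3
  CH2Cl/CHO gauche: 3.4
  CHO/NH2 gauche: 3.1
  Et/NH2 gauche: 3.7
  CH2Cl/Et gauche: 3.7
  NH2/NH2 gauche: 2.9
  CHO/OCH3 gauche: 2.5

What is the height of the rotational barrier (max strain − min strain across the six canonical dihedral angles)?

CHO at 0° is eclipsed. H at 0° is eclipsed with CHO at 0° (5.6); CH2Cl at 120° is eclipsed with Et at 120° (15.2); NH2 at 240° is eclipsed with H at 240° (6.3). Total 27.1 kJ/mol.
CHO at 60° is staggered. CH2Cl at 120° is gauche with CHO at 60° (3.4); CH2Cl at 120° is gauche with Et at 180° (3.7); NH2 at 240° is gauche with Et at 180° (3.7). Total 10.8 kJ/mol.
CHO at 120° is eclipsed. H at 0° is eclipsed with H at 0° (4.2); CH2Cl at 120° is eclipsed with CHO at 120° (13.2); NH2 at 240° is eclipsed with Et at 240° (12.2). Total 29.6 kJ/mol.
CHO at 180° is staggered. CH2Cl at 120° is gauche with CHO at 180° (3.4); NH2 at 240° is gauche with CHO at 180° (3.1); NH2 at 240° is gauche with Et at 300° (3.7). Total 10.2 kJ/mol.
CHO at 240° is eclipsed. H at 0° is eclipsed with Et at 0° (7.3); CH2Cl at 120° is eclipsed with H at 120° (6.9); NH2 at 240° is eclipsed with CHO at 240° (10.5). Total 24.7 kJ/mol.
CHO at 300° is staggered. CH2Cl at 120° is gauche with Et at 60° (3.7); NH2 at 240° is gauche with CHO at 300° (3.1). Total 6.8 kJ/mol.
Max at 120° (29.6 kJ/mol), min at 300° (6.8 kJ/mol); barrier = 22.8 kJ/mol.

22.8 kJ/mol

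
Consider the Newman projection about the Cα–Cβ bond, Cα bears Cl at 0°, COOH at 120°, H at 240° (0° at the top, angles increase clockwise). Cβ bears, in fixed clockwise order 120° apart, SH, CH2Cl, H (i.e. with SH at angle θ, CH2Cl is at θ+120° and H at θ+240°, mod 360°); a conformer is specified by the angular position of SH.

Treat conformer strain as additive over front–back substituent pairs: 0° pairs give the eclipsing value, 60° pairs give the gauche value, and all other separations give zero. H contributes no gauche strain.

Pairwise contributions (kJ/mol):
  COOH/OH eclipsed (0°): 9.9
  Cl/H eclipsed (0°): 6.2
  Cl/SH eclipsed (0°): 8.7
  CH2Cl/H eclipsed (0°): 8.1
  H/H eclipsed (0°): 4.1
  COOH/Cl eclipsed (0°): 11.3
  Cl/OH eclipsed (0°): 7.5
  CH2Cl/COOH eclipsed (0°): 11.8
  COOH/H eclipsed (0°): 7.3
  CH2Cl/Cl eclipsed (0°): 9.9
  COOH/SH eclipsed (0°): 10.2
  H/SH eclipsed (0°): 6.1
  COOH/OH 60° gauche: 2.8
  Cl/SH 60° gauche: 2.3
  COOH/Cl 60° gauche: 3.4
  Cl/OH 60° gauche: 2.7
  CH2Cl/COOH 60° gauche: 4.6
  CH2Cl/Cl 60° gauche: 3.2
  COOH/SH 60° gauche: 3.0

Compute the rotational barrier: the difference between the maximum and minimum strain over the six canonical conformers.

SH at 0° (eclipsed): Cl(0°)/SH(0°) eclipsed 8.7; COOH(120°)/CH2Cl(120°) eclipsed 11.8; H(240°)/H(240°) eclipsed 4.1 → 24.6 kJ/mol.
SH at 60° (staggered): Cl(0°)/SH(60°) gauche 2.3; COOH(120°)/SH(60°) gauche 3.0; COOH(120°)/CH2Cl(180°) gauche 4.6 → 9.9 kJ/mol.
SH at 120° (eclipsed): Cl(0°)/H(0°) eclipsed 6.2; COOH(120°)/SH(120°) eclipsed 10.2; H(240°)/CH2Cl(240°) eclipsed 8.1 → 24.5 kJ/mol.
SH at 180° (staggered): Cl(0°)/CH2Cl(300°) gauche 3.2; COOH(120°)/SH(180°) gauche 3.0 → 6.2 kJ/mol.
SH at 240° (eclipsed): Cl(0°)/CH2Cl(0°) eclipsed 9.9; COOH(120°)/H(120°) eclipsed 7.3; H(240°)/SH(240°) eclipsed 6.1 → 23.3 kJ/mol.
SH at 300° (staggered): Cl(0°)/SH(300°) gauche 2.3; Cl(0°)/CH2Cl(60°) gauche 3.2; COOH(120°)/CH2Cl(60°) gauche 4.6 → 10.1 kJ/mol.
Max at 0° (24.6 kJ/mol), min at 180° (6.2 kJ/mol); barrier = 18.4 kJ/mol.

18.4 kJ/mol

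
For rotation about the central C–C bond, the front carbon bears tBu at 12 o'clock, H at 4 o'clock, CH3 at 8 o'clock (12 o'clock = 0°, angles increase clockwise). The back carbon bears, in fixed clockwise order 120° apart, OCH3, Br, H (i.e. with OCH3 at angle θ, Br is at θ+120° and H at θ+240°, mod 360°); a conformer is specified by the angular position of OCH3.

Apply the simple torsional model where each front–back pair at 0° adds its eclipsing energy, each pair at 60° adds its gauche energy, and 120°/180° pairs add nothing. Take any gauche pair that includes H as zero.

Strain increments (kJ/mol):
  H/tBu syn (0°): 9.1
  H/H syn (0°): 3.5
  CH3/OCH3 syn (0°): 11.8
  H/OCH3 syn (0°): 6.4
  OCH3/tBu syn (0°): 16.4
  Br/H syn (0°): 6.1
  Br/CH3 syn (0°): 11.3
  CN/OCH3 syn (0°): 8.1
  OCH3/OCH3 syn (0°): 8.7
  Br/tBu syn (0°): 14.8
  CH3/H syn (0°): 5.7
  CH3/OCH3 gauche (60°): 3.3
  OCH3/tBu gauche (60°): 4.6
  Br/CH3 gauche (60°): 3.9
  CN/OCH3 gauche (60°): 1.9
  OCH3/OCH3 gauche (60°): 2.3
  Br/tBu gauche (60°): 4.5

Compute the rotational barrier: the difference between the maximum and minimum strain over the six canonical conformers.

OCH3 at 0° (eclipsed): tBu–OCH3 eclipsed, H–Br eclipsed, CH3–H eclipsed; 16.4 + 6.1 + 5.7 = 28.2 kJ/mol.
OCH3 at 60° (staggered): tBu–OCH3 gauche, CH3–Br gauche; 4.6 + 3.9 = 8.5 kJ/mol.
OCH3 at 120° (eclipsed): tBu–H eclipsed, H–OCH3 eclipsed, CH3–Br eclipsed; 9.1 + 6.4 + 11.3 = 26.8 kJ/mol.
OCH3 at 180° (staggered): tBu–Br gauche, CH3–OCH3 gauche, CH3–Br gauche; 4.5 + 3.3 + 3.9 = 11.7 kJ/mol.
OCH3 at 240° (eclipsed): tBu–Br eclipsed, H–H eclipsed, CH3–OCH3 eclipsed; 14.8 + 3.5 + 11.8 = 30.1 kJ/mol.
OCH3 at 300° (staggered): tBu–OCH3 gauche, tBu–Br gauche, CH3–OCH3 gauche; 4.6 + 4.5 + 3.3 = 12.4 kJ/mol.
Max at 240° (30.1 kJ/mol), min at 60° (8.5 kJ/mol); barrier = 21.6 kJ/mol.

21.6 kJ/mol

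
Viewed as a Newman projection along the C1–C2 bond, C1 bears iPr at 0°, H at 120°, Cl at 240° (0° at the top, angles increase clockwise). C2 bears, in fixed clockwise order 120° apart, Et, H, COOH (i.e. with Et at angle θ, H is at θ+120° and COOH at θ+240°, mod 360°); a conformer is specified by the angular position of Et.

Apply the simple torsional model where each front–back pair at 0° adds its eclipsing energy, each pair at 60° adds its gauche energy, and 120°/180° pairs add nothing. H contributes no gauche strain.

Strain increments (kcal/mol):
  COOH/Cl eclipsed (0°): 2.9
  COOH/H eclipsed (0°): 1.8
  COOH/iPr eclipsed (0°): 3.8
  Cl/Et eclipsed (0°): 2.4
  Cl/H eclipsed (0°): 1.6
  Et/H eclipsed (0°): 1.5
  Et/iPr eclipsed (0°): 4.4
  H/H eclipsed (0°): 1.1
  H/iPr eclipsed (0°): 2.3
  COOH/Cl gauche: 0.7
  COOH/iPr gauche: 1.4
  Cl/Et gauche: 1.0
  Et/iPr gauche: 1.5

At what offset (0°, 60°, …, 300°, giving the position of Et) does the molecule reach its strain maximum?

0°

Et at 0° (eclipsed): iPr(0°)/Et(0°) eclipsed 4.4; H(120°)/H(120°) eclipsed 1.1; Cl(240°)/COOH(240°) eclipsed 2.9 → 8.4 kcal/mol.
Et at 60° (staggered): iPr(0°)/Et(60°) gauche 1.5; iPr(0°)/COOH(300°) gauche 1.4; Cl(240°)/COOH(300°) gauche 0.7 → 3.6 kcal/mol.
Et at 120° (eclipsed): iPr(0°)/COOH(0°) eclipsed 3.8; H(120°)/Et(120°) eclipsed 1.5; Cl(240°)/H(240°) eclipsed 1.6 → 6.9 kcal/mol.
Et at 180° (staggered): iPr(0°)/COOH(60°) gauche 1.4; Cl(240°)/Et(180°) gauche 1.0 → 2.4 kcal/mol.
Et at 240° (eclipsed): iPr(0°)/H(0°) eclipsed 2.3; H(120°)/COOH(120°) eclipsed 1.8; Cl(240°)/Et(240°) eclipsed 2.4 → 6.5 kcal/mol.
Et at 300° (staggered): iPr(0°)/Et(300°) gauche 1.5; Cl(240°)/Et(300°) gauche 1.0; Cl(240°)/COOH(180°) gauche 0.7 → 3.2 kcal/mol.
The maximum (8.4 kcal/mol) occurs with Et at 0°.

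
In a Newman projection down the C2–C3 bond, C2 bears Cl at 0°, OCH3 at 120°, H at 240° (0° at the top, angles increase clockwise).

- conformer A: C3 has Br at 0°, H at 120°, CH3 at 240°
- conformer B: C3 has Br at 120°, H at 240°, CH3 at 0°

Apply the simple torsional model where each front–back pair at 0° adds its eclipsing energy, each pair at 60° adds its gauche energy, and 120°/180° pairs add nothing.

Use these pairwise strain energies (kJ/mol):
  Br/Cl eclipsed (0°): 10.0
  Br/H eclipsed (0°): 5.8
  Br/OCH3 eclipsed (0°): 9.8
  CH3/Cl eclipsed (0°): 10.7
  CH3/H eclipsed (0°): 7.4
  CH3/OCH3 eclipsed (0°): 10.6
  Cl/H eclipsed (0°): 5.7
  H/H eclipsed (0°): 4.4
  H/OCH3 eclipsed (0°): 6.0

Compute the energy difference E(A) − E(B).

A (eclipsed): Cl(0°)/Br(0°) eclipsed 10.0; OCH3(120°)/H(120°) eclipsed 6.0; H(240°)/CH3(240°) eclipsed 7.4 → 23.4 kJ/mol.
B (eclipsed): Cl(0°)/CH3(0°) eclipsed 10.7; OCH3(120°)/Br(120°) eclipsed 9.8; H(240°)/H(240°) eclipsed 4.4 → 24.9 kJ/mol.
E(A) − E(B) = 23.4 − 24.9 = -1.5 kJ/mol.

-1.5 kJ/mol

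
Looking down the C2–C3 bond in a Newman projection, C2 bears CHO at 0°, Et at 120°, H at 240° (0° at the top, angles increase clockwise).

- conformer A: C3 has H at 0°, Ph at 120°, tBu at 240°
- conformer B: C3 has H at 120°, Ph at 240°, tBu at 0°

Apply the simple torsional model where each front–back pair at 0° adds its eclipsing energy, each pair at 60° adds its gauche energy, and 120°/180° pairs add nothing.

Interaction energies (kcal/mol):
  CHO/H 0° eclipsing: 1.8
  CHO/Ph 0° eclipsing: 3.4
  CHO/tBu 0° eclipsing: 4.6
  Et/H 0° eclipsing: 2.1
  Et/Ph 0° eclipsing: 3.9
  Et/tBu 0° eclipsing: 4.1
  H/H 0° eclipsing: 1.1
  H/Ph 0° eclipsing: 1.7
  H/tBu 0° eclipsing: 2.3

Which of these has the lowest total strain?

A

A (eclipsed): CHO–H eclipsed, Et–Ph eclipsed, H–tBu eclipsed; 1.8 + 3.9 + 2.3 = 8.0 kcal/mol.
B (eclipsed): CHO–tBu eclipsed, Et–H eclipsed, H–Ph eclipsed; 4.6 + 2.1 + 1.7 = 8.4 kcal/mol.
A has the lowest total (8.0 kcal/mol).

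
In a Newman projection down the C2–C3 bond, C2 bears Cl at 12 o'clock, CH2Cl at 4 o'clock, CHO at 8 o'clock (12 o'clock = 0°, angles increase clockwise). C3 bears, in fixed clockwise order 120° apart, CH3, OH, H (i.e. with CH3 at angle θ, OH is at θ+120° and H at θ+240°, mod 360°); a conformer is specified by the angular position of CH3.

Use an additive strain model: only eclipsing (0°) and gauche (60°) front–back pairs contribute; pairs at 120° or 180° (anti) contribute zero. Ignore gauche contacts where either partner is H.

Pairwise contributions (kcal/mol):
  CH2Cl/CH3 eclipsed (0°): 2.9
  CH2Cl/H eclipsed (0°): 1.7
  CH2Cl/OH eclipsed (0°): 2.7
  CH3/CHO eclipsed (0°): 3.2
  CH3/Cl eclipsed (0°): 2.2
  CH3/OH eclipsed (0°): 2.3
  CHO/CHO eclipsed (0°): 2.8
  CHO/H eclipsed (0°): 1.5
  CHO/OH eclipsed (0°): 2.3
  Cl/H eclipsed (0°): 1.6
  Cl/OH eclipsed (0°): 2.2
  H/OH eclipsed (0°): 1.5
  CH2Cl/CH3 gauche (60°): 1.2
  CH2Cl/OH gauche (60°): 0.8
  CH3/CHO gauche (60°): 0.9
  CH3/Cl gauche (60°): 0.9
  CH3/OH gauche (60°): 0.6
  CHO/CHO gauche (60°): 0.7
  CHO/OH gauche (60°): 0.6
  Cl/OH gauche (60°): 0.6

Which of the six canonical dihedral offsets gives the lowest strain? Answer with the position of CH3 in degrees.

CH3 at 0° (eclipsed): Cl(0°)/CH3(0°) eclipsed 2.2; CH2Cl(120°)/OH(120°) eclipsed 2.7; CHO(240°)/H(240°) eclipsed 1.5 → 6.4 kcal/mol.
CH3 at 60° (staggered): Cl(0°)/CH3(60°) gauche 0.9; CH2Cl(120°)/CH3(60°) gauche 1.2; CH2Cl(120°)/OH(180°) gauche 0.8; CHO(240°)/OH(180°) gauche 0.6 → 3.5 kcal/mol.
CH3 at 120° (eclipsed): Cl(0°)/H(0°) eclipsed 1.6; CH2Cl(120°)/CH3(120°) eclipsed 2.9; CHO(240°)/OH(240°) eclipsed 2.3 → 6.8 kcal/mol.
CH3 at 180° (staggered): Cl(0°)/OH(300°) gauche 0.6; CH2Cl(120°)/CH3(180°) gauche 1.2; CHO(240°)/CH3(180°) gauche 0.9; CHO(240°)/OH(300°) gauche 0.6 → 3.3 kcal/mol.
CH3 at 240° (eclipsed): Cl(0°)/OH(0°) eclipsed 2.2; CH2Cl(120°)/H(120°) eclipsed 1.7; CHO(240°)/CH3(240°) eclipsed 3.2 → 7.1 kcal/mol.
CH3 at 300° (staggered): Cl(0°)/CH3(300°) gauche 0.9; Cl(0°)/OH(60°) gauche 0.6; CH2Cl(120°)/OH(60°) gauche 0.8; CHO(240°)/CH3(300°) gauche 0.9 → 3.2 kcal/mol.
The minimum (3.2 kcal/mol) occurs with CH3 at 300°.

300°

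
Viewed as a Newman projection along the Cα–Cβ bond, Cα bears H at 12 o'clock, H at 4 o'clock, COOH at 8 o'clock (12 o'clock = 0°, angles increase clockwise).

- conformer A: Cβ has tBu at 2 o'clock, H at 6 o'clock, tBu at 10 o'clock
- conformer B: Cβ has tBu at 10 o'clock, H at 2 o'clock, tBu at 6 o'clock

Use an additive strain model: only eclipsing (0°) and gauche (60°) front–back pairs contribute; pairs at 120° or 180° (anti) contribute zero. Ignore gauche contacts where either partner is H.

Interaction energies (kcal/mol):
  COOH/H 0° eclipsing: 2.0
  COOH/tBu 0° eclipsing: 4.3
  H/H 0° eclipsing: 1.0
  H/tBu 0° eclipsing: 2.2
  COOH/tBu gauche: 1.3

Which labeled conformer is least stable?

A (staggered): COOH(240°)/tBu(300°) gauche 1.3 → 1.3 kcal/mol.
B (staggered): COOH(240°)/tBu(300°) gauche 1.3; COOH(240°)/tBu(180°) gauche 1.3 → 2.6 kcal/mol.
B has the highest total (2.6 kcal/mol).

B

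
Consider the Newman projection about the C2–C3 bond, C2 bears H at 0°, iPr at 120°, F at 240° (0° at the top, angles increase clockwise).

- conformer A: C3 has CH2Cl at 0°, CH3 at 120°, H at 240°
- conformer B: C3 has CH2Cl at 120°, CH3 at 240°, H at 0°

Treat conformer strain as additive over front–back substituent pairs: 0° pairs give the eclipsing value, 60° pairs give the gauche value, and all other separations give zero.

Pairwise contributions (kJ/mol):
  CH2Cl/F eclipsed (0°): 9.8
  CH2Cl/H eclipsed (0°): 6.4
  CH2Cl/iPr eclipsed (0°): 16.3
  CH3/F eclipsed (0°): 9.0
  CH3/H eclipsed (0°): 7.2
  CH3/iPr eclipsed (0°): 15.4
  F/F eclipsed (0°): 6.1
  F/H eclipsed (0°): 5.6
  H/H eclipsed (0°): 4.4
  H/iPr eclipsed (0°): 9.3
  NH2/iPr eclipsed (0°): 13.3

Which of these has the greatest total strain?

A (eclipsed): H–CH2Cl eclipsed, iPr–CH3 eclipsed, F–H eclipsed; 6.4 + 15.4 + 5.6 = 27.4 kJ/mol.
B (eclipsed): H–H eclipsed, iPr–CH2Cl eclipsed, F–CH3 eclipsed; 4.4 + 16.3 + 9.0 = 29.7 kJ/mol.
B has the highest total (29.7 kJ/mol).

B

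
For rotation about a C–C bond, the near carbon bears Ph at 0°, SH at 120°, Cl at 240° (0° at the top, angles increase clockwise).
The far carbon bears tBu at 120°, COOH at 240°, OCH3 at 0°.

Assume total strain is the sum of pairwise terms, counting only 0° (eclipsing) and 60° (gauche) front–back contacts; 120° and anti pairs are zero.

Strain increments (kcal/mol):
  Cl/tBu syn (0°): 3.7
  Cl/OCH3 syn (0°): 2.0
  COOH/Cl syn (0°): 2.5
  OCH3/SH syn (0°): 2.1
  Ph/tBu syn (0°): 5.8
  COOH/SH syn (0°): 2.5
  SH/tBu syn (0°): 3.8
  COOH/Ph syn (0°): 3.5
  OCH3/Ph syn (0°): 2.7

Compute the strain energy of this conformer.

This conformer (eclipsed): Ph–OCH3 eclipsed, SH–tBu eclipsed, Cl–COOH eclipsed; 2.7 + 3.8 + 2.5 = 9.0 kcal/mol.

9.0 kcal/mol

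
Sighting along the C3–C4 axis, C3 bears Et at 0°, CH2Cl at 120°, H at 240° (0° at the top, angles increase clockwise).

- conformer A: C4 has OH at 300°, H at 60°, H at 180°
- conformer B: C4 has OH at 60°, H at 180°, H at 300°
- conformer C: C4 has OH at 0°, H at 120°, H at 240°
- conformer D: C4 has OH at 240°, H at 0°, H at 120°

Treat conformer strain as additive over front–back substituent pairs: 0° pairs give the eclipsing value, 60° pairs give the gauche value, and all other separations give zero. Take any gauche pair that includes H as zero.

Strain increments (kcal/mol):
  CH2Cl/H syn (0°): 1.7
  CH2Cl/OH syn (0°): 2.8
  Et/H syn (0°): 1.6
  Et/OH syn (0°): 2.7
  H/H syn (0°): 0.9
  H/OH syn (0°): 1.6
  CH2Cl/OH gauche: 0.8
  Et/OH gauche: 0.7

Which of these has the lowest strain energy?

A

A is staggered. Et at 0° is gauche with OH at 300° (0.7). Total 0.7 kcal/mol.
B is staggered. Et at 0° is gauche with OH at 60° (0.7); CH2Cl at 120° is gauche with OH at 60° (0.8). Total 1.5 kcal/mol.
C is eclipsed. Et at 0° is eclipsed with OH at 0° (2.7); CH2Cl at 120° is eclipsed with H at 120° (1.7); H at 240° is eclipsed with H at 240° (0.9). Total 5.3 kcal/mol.
D is eclipsed. Et at 0° is eclipsed with H at 0° (1.6); CH2Cl at 120° is eclipsed with H at 120° (1.7); H at 240° is eclipsed with OH at 240° (1.6). Total 4.9 kcal/mol.
A has the lowest total (0.7 kcal/mol).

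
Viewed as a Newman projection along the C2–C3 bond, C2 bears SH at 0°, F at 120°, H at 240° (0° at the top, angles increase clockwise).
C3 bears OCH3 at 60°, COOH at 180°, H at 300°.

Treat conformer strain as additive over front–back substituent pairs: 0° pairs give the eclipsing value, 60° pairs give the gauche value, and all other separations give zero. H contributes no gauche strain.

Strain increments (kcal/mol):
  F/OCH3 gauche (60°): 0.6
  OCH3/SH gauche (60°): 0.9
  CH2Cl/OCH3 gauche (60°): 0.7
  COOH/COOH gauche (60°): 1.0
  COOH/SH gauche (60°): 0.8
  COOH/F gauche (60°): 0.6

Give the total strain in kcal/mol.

This conformer (staggered): SH(0°)/OCH3(60°) gauche 0.9; F(120°)/OCH3(60°) gauche 0.6; F(120°)/COOH(180°) gauche 0.6 → 2.1 kcal/mol.

2.1 kcal/mol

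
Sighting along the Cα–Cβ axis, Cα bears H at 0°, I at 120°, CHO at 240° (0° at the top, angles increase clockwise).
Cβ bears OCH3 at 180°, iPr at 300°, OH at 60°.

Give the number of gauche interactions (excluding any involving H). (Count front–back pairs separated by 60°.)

4

Non-H gauche pairs: I(120°)/OCH3(180°); I(120°)/OH(60°); CHO(240°)/OCH3(180°); CHO(240°)/iPr(300°) — 4 interactions.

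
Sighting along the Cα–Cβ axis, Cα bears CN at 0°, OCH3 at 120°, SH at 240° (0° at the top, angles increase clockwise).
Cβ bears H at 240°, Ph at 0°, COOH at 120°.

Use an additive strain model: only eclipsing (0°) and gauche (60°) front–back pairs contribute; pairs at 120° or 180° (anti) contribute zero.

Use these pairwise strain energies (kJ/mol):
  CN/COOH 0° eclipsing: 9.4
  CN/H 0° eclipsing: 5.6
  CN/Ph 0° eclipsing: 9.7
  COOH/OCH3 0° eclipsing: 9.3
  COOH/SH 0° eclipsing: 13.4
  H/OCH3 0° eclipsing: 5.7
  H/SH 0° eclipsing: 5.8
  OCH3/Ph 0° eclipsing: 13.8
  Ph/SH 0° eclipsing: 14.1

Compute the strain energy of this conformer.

24.8 kJ/mol

This conformer is eclipsed. CN at 0° is eclipsed with Ph at 0° (9.7); OCH3 at 120° is eclipsed with COOH at 120° (9.3); SH at 240° is eclipsed with H at 240° (5.8). Total 24.8 kJ/mol.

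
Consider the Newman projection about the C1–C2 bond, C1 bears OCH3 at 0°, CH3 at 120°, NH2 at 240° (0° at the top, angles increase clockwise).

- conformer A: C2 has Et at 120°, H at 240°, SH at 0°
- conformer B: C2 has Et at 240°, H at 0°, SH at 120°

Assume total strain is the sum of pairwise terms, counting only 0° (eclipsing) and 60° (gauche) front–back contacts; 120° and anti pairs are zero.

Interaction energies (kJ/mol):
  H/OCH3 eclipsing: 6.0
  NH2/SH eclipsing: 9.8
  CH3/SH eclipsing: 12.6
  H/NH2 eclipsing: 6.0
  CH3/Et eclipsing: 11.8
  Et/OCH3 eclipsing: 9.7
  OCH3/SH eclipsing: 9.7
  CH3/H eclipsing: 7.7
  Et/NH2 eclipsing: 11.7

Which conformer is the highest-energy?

A is eclipsed. OCH3 at 0° is eclipsed with SH at 0° (9.7); CH3 at 120° is eclipsed with Et at 120° (11.8); NH2 at 240° is eclipsed with H at 240° (6.0). Total 27.5 kJ/mol.
B is eclipsed. OCH3 at 0° is eclipsed with H at 0° (6.0); CH3 at 120° is eclipsed with SH at 120° (12.6); NH2 at 240° is eclipsed with Et at 240° (11.7). Total 30.3 kJ/mol.
B has the highest total (30.3 kJ/mol).

B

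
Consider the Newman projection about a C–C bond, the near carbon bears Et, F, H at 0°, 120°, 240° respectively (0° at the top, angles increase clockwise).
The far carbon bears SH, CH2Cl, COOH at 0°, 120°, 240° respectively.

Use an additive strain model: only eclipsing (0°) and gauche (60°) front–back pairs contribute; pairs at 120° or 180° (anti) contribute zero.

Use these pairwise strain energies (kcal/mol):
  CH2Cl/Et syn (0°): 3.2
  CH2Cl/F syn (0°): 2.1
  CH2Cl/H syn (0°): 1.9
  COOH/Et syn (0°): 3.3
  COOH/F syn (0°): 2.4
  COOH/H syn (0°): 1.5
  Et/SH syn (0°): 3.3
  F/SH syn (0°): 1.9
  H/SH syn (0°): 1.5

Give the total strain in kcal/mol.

6.9 kcal/mol

This conformer is eclipsed. Et at 0° is eclipsed with SH at 0° (3.3); F at 120° is eclipsed with CH2Cl at 120° (2.1); H at 240° is eclipsed with COOH at 240° (1.5). Total 6.9 kcal/mol.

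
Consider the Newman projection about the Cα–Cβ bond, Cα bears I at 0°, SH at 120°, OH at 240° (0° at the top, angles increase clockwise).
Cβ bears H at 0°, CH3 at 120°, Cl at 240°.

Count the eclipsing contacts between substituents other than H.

2

Non-H eclipsing pairs: SH(120°)/CH3(120°); OH(240°)/Cl(240°) — 2 interactions.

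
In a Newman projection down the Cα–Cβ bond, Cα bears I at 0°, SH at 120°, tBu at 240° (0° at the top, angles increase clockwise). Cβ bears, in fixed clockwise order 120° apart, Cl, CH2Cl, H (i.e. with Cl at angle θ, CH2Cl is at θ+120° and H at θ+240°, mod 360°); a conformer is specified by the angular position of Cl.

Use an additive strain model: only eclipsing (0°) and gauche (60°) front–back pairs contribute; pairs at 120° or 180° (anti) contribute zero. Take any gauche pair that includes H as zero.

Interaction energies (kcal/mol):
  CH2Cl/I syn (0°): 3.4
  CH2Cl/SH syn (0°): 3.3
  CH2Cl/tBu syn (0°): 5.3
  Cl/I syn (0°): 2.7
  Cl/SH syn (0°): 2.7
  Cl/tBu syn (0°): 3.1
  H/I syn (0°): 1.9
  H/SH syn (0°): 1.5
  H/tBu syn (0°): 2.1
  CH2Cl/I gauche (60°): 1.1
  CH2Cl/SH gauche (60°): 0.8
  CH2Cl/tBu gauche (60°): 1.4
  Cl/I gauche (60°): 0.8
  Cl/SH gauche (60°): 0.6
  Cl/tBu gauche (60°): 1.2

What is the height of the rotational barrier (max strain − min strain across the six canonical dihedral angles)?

6.3 kcal/mol

Cl at 0° (eclipsed): I–Cl eclipsed, SH–CH2Cl eclipsed, tBu–H eclipsed; 2.7 + 3.3 + 2.1 = 8.1 kcal/mol.
Cl at 60° (staggered): I–Cl gauche, SH–Cl gauche, SH–CH2Cl gauche, tBu–CH2Cl gauche; 0.8 + 0.6 + 0.8 + 1.4 = 3.6 kcal/mol.
Cl at 120° (eclipsed): I–H eclipsed, SH–Cl eclipsed, tBu–CH2Cl eclipsed; 1.9 + 2.7 + 5.3 = 9.9 kcal/mol.
Cl at 180° (staggered): I–CH2Cl gauche, SH–Cl gauche, tBu–Cl gauche, tBu–CH2Cl gauche; 1.1 + 0.6 + 1.2 + 1.4 = 4.3 kcal/mol.
Cl at 240° (eclipsed): I–CH2Cl eclipsed, SH–H eclipsed, tBu–Cl eclipsed; 3.4 + 1.5 + 3.1 = 8.0 kcal/mol.
Cl at 300° (staggered): I–Cl gauche, I–CH2Cl gauche, SH–CH2Cl gauche, tBu–Cl gauche; 0.8 + 1.1 + 0.8 + 1.2 = 3.9 kcal/mol.
Max at 120° (9.9 kcal/mol), min at 60° (3.6 kcal/mol); barrier = 6.3 kcal/mol.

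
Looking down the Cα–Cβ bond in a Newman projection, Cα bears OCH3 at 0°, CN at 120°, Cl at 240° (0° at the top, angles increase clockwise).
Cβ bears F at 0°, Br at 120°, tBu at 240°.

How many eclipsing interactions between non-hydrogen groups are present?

3

Non-H eclipsing pairs: OCH3(0°)/F(0°); CN(120°)/Br(120°); Cl(240°)/tBu(240°) — 3 interactions.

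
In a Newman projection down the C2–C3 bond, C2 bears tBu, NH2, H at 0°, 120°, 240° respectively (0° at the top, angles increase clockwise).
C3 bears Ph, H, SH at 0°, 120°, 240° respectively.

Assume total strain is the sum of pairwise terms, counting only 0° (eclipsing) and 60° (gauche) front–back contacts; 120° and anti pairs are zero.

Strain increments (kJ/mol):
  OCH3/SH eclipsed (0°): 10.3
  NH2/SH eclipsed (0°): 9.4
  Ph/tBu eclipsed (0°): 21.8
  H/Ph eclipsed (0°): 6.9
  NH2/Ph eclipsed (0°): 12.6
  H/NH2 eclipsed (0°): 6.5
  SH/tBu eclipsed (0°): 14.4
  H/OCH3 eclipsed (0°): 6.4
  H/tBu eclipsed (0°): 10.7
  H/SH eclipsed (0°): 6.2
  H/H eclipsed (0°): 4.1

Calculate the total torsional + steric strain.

This conformer (eclipsed): tBu–Ph eclipsed, NH2–H eclipsed, H–SH eclipsed; 21.8 + 6.5 + 6.2 = 34.5 kJ/mol.

34.5 kJ/mol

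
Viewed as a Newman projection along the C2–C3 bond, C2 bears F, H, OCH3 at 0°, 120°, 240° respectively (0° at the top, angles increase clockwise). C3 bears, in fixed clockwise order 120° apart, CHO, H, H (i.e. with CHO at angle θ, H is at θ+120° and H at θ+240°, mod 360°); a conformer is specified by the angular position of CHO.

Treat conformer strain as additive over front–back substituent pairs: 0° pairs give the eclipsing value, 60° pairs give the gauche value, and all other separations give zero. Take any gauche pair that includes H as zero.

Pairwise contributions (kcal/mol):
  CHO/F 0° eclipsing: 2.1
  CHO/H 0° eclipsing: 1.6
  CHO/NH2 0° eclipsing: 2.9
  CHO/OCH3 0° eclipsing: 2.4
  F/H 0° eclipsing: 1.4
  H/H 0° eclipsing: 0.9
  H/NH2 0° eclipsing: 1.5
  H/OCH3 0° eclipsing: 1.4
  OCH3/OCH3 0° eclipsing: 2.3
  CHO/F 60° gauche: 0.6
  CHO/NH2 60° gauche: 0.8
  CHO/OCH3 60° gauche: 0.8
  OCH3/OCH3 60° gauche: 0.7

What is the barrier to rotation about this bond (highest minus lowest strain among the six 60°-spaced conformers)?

4.1 kcal/mol

CHO at 0° (eclipsed): F(0°)/CHO(0°) eclipsed 2.1; H(120°)/H(120°) eclipsed 0.9; OCH3(240°)/H(240°) eclipsed 1.4 → 4.4 kcal/mol.
CHO at 60° (staggered): F(0°)/CHO(60°) gauche 0.6 → 0.6 kcal/mol.
CHO at 120° (eclipsed): F(0°)/H(0°) eclipsed 1.4; H(120°)/CHO(120°) eclipsed 1.6; OCH3(240°)/H(240°) eclipsed 1.4 → 4.4 kcal/mol.
CHO at 180° (staggered): OCH3(240°)/CHO(180°) gauche 0.8 → 0.8 kcal/mol.
CHO at 240° (eclipsed): F(0°)/H(0°) eclipsed 1.4; H(120°)/H(120°) eclipsed 0.9; OCH3(240°)/CHO(240°) eclipsed 2.4 → 4.7 kcal/mol.
CHO at 300° (staggered): F(0°)/CHO(300°) gauche 0.6; OCH3(240°)/CHO(300°) gauche 0.8 → 1.4 kcal/mol.
Max at 240° (4.7 kcal/mol), min at 60° (0.6 kcal/mol); barrier = 4.1 kcal/mol.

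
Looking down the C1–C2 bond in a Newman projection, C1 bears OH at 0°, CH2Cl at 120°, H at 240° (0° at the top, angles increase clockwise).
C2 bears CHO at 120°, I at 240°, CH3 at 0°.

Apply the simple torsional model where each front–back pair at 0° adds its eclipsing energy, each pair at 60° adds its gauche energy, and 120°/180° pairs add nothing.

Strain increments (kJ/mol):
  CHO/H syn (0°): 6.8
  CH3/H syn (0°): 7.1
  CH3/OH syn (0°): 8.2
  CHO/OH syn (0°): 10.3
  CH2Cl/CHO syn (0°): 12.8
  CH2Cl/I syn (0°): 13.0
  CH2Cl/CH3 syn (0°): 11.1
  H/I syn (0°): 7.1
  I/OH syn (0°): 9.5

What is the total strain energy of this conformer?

This conformer (eclipsed): OH(0°)/CH3(0°) eclipsed 8.2; CH2Cl(120°)/CHO(120°) eclipsed 12.8; H(240°)/I(240°) eclipsed 7.1 → 28.1 kJ/mol.

28.1 kJ/mol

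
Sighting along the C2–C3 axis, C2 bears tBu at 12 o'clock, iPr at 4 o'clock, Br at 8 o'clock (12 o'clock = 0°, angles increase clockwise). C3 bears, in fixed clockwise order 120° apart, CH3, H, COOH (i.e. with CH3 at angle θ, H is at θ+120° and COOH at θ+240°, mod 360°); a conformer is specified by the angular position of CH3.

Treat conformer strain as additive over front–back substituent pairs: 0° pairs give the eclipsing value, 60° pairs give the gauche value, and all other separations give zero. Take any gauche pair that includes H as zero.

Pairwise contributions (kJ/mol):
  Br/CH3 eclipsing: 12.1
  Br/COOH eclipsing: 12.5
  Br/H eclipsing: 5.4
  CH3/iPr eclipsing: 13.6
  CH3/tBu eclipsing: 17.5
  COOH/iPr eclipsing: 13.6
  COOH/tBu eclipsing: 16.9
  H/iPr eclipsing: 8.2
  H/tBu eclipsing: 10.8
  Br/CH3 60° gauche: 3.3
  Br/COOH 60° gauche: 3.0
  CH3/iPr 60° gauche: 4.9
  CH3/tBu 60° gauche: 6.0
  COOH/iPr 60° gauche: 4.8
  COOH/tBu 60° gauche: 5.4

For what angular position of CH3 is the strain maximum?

0°

CH3 at 0° (eclipsed): tBu(0°)/CH3(0°) eclipsed 17.5; iPr(120°)/H(120°) eclipsed 8.2; Br(240°)/COOH(240°) eclipsed 12.5 → 38.2 kJ/mol.
CH3 at 60° (staggered): tBu(0°)/CH3(60°) gauche 6.0; tBu(0°)/COOH(300°) gauche 5.4; iPr(120°)/CH3(60°) gauche 4.9; Br(240°)/COOH(300°) gauche 3.0 → 19.3 kJ/mol.
CH3 at 120° (eclipsed): tBu(0°)/COOH(0°) eclipsed 16.9; iPr(120°)/CH3(120°) eclipsed 13.6; Br(240°)/H(240°) eclipsed 5.4 → 35.9 kJ/mol.
CH3 at 180° (staggered): tBu(0°)/COOH(60°) gauche 5.4; iPr(120°)/CH3(180°) gauche 4.9; iPr(120°)/COOH(60°) gauche 4.8; Br(240°)/CH3(180°) gauche 3.3 → 18.4 kJ/mol.
CH3 at 240° (eclipsed): tBu(0°)/H(0°) eclipsed 10.8; iPr(120°)/COOH(120°) eclipsed 13.6; Br(240°)/CH3(240°) eclipsed 12.1 → 36.5 kJ/mol.
CH3 at 300° (staggered): tBu(0°)/CH3(300°) gauche 6.0; iPr(120°)/COOH(180°) gauche 4.8; Br(240°)/CH3(300°) gauche 3.3; Br(240°)/COOH(180°) gauche 3.0 → 17.1 kJ/mol.
The maximum (38.2 kJ/mol) occurs with CH3 at 0°.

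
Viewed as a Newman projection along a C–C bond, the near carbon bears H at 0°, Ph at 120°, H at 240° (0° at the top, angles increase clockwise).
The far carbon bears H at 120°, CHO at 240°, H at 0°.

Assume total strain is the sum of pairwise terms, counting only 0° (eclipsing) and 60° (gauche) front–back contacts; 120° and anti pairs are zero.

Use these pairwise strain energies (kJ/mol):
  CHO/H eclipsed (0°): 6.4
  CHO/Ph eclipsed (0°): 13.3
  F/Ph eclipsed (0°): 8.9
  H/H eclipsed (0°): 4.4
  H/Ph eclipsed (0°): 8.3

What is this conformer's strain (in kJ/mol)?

This conformer is eclipsed. H at 0° is eclipsed with H at 0° (4.4); Ph at 120° is eclipsed with H at 120° (8.3); H at 240° is eclipsed with CHO at 240° (6.4). Total 19.1 kJ/mol.

19.1 kJ/mol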